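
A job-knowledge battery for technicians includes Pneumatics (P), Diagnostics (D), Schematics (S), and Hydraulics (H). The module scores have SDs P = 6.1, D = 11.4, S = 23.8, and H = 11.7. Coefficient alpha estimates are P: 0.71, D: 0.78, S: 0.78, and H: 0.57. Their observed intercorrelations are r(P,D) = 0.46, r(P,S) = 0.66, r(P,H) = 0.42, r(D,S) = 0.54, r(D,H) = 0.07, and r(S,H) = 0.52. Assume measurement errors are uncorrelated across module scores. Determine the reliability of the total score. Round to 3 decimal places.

0.875

Var(P+D+S+H) = 6.1² + 11.4² + 23.8² + 11.7² + 2·[6.1·11.4·0.46 + 6.1·23.8·0.66 + 6.1·11.7·0.42 + 11.4·23.8·0.54 + 11.4·11.7·0.07 + 23.8·11.7·0.52] = 870.5 + 916.862 = 1787.36.
Under uncorrelated errors the observed covariances equal the true-score covariances, so only the own-variance terms attenuate.
True-score variance = [6.1²·0.71 + 11.4²·0.78 + 23.8²·0.78 + 11.7²·0.57] + 916.862 = 647.638 + 916.862 = 1564.5.
Reliability = 1564.5 / 1787.36 = 0.875.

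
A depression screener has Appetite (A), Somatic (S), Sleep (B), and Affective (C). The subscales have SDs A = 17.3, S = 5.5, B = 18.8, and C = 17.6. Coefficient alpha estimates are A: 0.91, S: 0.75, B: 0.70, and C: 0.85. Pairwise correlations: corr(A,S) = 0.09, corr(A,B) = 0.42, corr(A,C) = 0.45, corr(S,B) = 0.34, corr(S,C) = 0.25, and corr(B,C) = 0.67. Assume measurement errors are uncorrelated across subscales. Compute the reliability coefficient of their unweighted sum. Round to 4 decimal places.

0.9118

Var(A+S+B+C) = 17.3² + 5.5² + 18.8² + 17.6² + 2·[17.3·5.5·0.09 + 17.3·18.8·0.42 + 17.3·17.6·0.45 + 5.5·18.8·0.34 + 5.5·17.6·0.25 + 18.8·17.6·0.67] = 992.74 + 1126.45 = 2119.19.
Under uncorrelated errors the observed covariances equal the true-score covariances, so only the own-variance terms attenuate.
True-score variance = [17.3²·0.91 + 5.5²·0.75 + 18.8²·0.70 + 17.6²·0.85] + 1126.45 = 805.745 + 1126.45 = 1932.2.
Reliability = 1932.2 / 2119.19 = 0.9118.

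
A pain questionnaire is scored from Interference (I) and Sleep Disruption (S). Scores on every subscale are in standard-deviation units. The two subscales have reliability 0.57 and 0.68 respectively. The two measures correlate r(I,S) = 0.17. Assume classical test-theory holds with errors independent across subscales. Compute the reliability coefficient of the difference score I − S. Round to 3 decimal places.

0.548

Var(I−S) = 1 + 1 − 2·0.17 = 2 − 0.34 = 1.66.
Under uncorrelated errors the observed covariances equal the true-score covariances, so only the own-variance terms attenuate.
True-score variance = [0.57 + 0.68] − 0.34 = 1.25 − 0.34 = 0.91.
Reliability = 0.91 / 1.66 = 0.548.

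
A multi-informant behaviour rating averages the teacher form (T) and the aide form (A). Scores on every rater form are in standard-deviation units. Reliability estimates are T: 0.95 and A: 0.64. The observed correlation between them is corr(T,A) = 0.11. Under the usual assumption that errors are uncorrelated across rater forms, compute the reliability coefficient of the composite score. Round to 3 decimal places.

Var(T+A) = 2 + 2·[0.11] = 2 + 0.22 = 2.22.
Because errors are independent across components, Cov(Tᵢ,Tⱼ) = Cov(Xᵢ,Xⱼ); the off-diagonal part of the true-score variance is the same as above.
True-score variance = [0.95 + 0.64] + 0.22 = 1.59 + 0.22 = 1.81.
Reliability = 1.81 / 2.22 = 0.815.

0.815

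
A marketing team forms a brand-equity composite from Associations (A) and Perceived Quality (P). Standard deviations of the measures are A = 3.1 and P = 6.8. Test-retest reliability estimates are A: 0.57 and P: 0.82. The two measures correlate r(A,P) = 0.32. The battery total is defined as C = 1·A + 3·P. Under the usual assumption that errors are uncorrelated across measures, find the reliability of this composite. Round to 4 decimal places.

0.8305

Var(C) = 3.1² + 3²·6.8² + 2·[3·3.1·6.8·0.32] = 425.77 + 40.4736 = 466.244.
With uncorrelated errors the cross-covariances are all true-score covariance, so they carry over unchanged; only the diagonal terms shrink to ρᵢσᵢ².
True-score variance = [3.1²·0.57 + 3²·6.8²·0.82] + 40.4736 = 346.729 + 40.4736 = 387.202.
Reliability = 387.202 / 466.244 = 0.8305.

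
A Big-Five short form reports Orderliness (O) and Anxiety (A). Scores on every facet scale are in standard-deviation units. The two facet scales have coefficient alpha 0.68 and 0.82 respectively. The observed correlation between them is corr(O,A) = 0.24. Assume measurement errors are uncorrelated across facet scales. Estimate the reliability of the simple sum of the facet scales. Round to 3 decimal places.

Var(O+A) = 2 + 2·[0.24] = 2 + 0.48 = 2.48.
Under uncorrelated errors the observed covariances equal the true-score covariances, so only the own-variance terms attenuate.
True-score variance = [0.68 + 0.82] + 0.48 = 1.5 + 0.48 = 1.98.
Reliability = 1.98 / 2.48 = 0.798.

0.798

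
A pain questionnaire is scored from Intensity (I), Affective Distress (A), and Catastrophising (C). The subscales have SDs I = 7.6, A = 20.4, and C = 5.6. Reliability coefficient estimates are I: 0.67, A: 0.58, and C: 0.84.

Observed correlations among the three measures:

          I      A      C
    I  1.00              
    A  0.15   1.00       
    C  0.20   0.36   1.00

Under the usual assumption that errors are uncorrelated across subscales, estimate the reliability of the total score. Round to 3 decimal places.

0.695

Var(I+A+C) = 7.6² + 20.4² + 5.6² + 2·[7.6·20.4·0.15 + 7.6·5.6·0.20 + 20.4·5.6·0.36] = 505.28 + 145.789 = 651.069.
With uncorrelated errors the cross-covariances are all true-score covariance, so they carry over unchanged; only the diagonal terms shrink to ρᵢσᵢ².
True-score variance = [7.6²·0.67 + 20.4²·0.58 + 5.6²·0.84] + 145.789 = 306.414 + 145.789 = 452.203.
Reliability = 452.203 / 651.069 = 0.695.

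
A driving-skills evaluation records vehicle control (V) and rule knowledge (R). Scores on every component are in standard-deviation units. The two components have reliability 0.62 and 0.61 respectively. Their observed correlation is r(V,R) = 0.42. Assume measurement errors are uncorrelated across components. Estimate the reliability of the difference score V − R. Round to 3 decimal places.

0.336

Var(V−R) = 1 + 1 − 2·0.42 = 2 − 0.84 = 1.16.
Under uncorrelated errors the observed covariances equal the true-score covariances, so only the own-variance terms attenuate.
True-score variance = [0.62 + 0.61] − 0.84 = 1.23 − 0.84 = 0.39.
Reliability = 0.39 / 1.16 = 0.336.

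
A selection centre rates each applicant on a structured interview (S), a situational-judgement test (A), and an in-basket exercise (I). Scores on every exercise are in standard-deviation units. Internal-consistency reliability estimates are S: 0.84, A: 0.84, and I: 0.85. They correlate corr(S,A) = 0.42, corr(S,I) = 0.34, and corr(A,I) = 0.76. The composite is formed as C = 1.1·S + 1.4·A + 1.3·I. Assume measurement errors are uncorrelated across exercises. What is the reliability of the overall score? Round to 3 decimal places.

0.923

Var(C) = 1.1² + 1.4² + 1.3² + 2·[1.54·0.42 + 1.43·0.34 + 1.82·0.76] = 4.86 + 5.0324 = 9.8924.
Under uncorrelated errors the observed covariances equal the true-score covariances, so only the own-variance terms attenuate.
True-score variance = [1.1²·0.84 + 1.4²·0.84 + 1.3²·0.85] + 5.0324 = 4.0993 + 5.0324 = 9.1317.
Reliability = 9.1317 / 9.8924 = 0.923.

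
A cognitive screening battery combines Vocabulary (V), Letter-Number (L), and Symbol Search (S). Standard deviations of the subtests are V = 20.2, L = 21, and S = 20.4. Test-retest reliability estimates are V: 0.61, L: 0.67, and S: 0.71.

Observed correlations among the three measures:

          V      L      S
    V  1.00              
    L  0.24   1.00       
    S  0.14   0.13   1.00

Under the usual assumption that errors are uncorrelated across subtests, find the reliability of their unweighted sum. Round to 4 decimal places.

Var(V+L+S) = 20.2² + 21² + 20.4² + 2·[20.2·21·0.24 + 20.2·20.4·0.14 + 21·20.4·0.13] = 1265.2 + 430.382 = 1695.58.
With uncorrelated errors the cross-covariances are all true-score covariance, so they carry over unchanged; only the diagonal terms shrink to ρᵢσᵢ².
True-score variance = [20.2²·0.61 + 21²·0.67 + 20.4²·0.71] + 430.382 = 839.848 + 430.382 = 1270.23.
Reliability = 1270.23 / 1695.58 = 0.7491.

0.7491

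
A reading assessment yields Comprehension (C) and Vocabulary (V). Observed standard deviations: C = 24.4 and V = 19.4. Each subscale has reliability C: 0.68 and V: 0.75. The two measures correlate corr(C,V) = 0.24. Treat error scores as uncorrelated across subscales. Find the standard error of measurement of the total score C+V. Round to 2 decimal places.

Var(total) = 971.72 + 227.213 = 1198.93.
True-score variance = 687.115 + 227.213 = 914.328, so reliability = 0.7626.
Error variance = 1198.93 − 914.328 = 284.605; SEM = √284.605 = 16.87.

16.87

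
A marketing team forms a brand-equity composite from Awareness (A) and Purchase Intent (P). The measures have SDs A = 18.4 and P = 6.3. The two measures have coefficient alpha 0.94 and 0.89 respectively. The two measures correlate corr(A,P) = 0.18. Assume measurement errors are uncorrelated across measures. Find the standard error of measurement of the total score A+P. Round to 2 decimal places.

4.97

Var(total) = 378.25 + 41.7312 = 419.981.
True-score variance = 353.57 + 41.7312 = 395.302, so reliability = 0.9412.
Error variance = 419.981 − 395.302 = 24.6795; SEM = √24.6795 = 4.97.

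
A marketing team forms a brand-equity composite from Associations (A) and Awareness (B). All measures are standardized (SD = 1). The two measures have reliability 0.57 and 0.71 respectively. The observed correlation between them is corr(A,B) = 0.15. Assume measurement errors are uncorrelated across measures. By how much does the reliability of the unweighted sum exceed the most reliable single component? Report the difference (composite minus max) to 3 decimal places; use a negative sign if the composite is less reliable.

-0.023

Var(sum) = 2 + 0.3 = 2.3; true-score variance = 1.28 + 0.3 = 1.58; composite reliability = 0.6870.
Max component reliability = 0.7100.
Difference = 0.6870 − 0.7100 = -0.023.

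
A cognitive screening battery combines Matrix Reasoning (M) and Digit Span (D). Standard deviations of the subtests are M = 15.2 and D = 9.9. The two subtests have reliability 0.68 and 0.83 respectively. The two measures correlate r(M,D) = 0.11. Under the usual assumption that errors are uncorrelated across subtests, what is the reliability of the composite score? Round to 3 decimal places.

Var(M+D) = 15.2² + 9.9² + 2·[15.2·9.9·0.11] = 329.05 + 33.1056 = 362.156.
With uncorrelated errors the cross-covariances are all true-score covariance, so they carry over unchanged; only the diagonal terms shrink to ρᵢσᵢ².
True-score variance = [15.2²·0.68 + 9.9²·0.83] + 33.1056 = 238.456 + 33.1056 = 271.561.
Reliability = 271.561 / 362.156 = 0.750.

0.750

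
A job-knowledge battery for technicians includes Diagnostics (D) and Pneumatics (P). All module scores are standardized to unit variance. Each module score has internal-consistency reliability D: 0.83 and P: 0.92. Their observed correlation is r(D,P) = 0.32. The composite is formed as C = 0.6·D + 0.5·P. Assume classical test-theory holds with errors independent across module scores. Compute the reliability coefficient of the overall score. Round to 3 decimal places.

0.899

Var(C) = 0.6² + 0.5² + 2·[0.3·0.32] = 0.61 + 0.192 = 0.802.
Because errors are independent across components, Cov(Tᵢ,Tⱼ) = Cov(Xᵢ,Xⱼ); the off-diagonal part of the true-score variance is the same as above.
True-score variance = [0.6²·0.83 + 0.5²·0.92] + 0.192 = 0.5288 + 0.192 = 0.7208.
Reliability = 0.7208 / 0.802 = 0.899.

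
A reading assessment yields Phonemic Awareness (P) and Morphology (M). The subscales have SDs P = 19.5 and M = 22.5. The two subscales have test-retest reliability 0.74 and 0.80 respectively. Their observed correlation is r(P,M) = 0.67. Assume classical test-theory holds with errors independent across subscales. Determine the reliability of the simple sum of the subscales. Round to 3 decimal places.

Var(P+M) = 19.5² + 22.5² + 2·[19.5·22.5·0.67] = 886.5 + 587.925 = 1474.43.
Under uncorrelated errors the observed covariances equal the true-score covariances, so only the own-variance terms attenuate.
True-score variance = [19.5²·0.74 + 22.5²·0.80] + 587.925 = 686.385 + 587.925 = 1274.31.
Reliability = 1274.31 / 1474.43 = 0.864.

0.864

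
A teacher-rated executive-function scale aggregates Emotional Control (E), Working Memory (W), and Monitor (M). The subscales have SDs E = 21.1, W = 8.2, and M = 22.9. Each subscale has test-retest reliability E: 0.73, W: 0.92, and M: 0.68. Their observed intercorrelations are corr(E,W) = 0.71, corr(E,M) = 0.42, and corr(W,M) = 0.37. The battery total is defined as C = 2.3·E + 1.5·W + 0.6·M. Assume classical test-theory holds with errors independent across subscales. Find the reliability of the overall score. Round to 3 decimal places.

0.832

Var(C) = 2.3²·21.1² + 1.5²·8.2² + 0.6²·22.9² + 2·[3.45·21.1·8.2·0.71 + 1.38·21.1·22.9·0.42 + 0.9·8.2·22.9·0.37] = 2695.24 + 1532.8 = 4228.04.
Under uncorrelated errors the observed covariances equal the true-score covariances, so only the own-variance terms attenuate.
True-score variance = [2.3²·21.1²·0.73 + 1.5²·8.2²·0.92 + 0.6²·22.9²·0.68] + 1532.8 = 1986.83 + 1532.8 = 3519.63.
Reliability = 3519.63 / 4228.04 = 0.832.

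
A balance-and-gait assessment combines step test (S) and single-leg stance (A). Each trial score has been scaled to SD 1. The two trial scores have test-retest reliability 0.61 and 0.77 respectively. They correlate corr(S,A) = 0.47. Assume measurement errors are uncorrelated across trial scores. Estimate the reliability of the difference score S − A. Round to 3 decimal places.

0.415

Var(S−A) = 1 + 1 − 2·0.47 = 2 − 0.94 = 1.06.
Under uncorrelated errors the observed covariances equal the true-score covariances, so only the own-variance terms attenuate.
True-score variance = [0.61 + 0.77] − 0.94 = 1.38 − 0.94 = 0.44.
Reliability = 0.44 / 1.06 = 0.415.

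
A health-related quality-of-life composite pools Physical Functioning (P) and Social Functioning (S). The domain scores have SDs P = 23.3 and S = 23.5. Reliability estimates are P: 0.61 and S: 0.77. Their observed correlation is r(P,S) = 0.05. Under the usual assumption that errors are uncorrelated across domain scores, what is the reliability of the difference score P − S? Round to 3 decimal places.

0.674

Var(P−S) = 23.3² + 23.5² − 2·23.3·23.5·0.05 = 1095.14 − 54.755 = 1040.38.
Under uncorrelated errors the observed covariances equal the true-score covariances, so only the own-variance terms attenuate.
True-score variance = [23.3²·0.61 + 23.5²·0.77] − 54.755 = 756.395 − 54.755 = 701.64.
Reliability = 701.64 / 1040.38 = 0.674.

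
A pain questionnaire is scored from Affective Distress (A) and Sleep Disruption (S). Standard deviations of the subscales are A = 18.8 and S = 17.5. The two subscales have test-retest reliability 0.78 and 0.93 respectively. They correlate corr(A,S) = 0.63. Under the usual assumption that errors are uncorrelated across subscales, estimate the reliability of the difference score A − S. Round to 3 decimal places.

Var(A−S) = 18.8² + 17.5² − 2·18.8·17.5·0.63 = 659.69 − 414.54 = 245.15.
With uncorrelated errors the cross-covariances are all true-score covariance, so they carry over unchanged; only the diagonal terms shrink to ρᵢσᵢ².
True-score variance = [18.8²·0.78 + 17.5²·0.93] − 414.54 = 560.496 − 414.54 = 145.956.
Reliability = 145.956 / 245.15 = 0.595.

0.595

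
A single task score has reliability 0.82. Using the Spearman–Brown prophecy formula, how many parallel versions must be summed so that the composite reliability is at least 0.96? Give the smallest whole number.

k ≥ ρ*(1−ρ₁)/(ρ₁(1−ρ*)) = 0.96·0.18 / (0.82·0.04) = 5.268.
Smallest integer k = 6.

6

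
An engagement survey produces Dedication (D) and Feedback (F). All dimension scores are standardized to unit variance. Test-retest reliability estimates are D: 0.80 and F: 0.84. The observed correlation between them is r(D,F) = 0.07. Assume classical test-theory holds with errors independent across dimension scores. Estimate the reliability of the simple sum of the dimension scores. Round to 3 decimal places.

0.832

Var(D+F) = 2 + 2·[0.07] = 2 + 0.14 = 2.14.
With uncorrelated errors the cross-covariances are all true-score covariance, so they carry over unchanged; only the diagonal terms shrink to ρᵢσᵢ².
True-score variance = [0.80 + 0.84] + 0.14 = 1.64 + 0.14 = 1.78.
Reliability = 1.78 / 2.14 = 0.832.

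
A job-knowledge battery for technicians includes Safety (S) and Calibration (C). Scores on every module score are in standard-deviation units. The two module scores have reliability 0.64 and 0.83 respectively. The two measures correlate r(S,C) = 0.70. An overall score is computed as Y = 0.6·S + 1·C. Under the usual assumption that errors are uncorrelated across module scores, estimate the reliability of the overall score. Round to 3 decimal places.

0.864

Var(Y) = 0.6² + 1 + 2·[0.6·0.70] = 1.36 + 0.84 = 2.2.
Because errors are independent across components, Cov(Tᵢ,Tⱼ) = Cov(Xᵢ,Xⱼ); the off-diagonal part of the true-score variance is the same as above.
True-score variance = [0.6²·0.64 + 0.83] + 0.84 = 1.0604 + 0.84 = 1.9004.
Reliability = 1.9004 / 2.2 = 0.864.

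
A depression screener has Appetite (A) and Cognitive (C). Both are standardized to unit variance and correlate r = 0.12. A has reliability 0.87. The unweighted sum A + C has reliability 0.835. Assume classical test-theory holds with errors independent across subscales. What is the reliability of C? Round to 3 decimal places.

0.760

Var(A+C) = 2 + 2·0.12 = 2.240.
True-score variance = ρ_A + ρ_C + 2·0.12, so 0.835 = (0.87 + ρ_C + 0.24) / 2.240.
ρ_C = 0.835·2.240 − 0.87 − 0.24 = 0.760.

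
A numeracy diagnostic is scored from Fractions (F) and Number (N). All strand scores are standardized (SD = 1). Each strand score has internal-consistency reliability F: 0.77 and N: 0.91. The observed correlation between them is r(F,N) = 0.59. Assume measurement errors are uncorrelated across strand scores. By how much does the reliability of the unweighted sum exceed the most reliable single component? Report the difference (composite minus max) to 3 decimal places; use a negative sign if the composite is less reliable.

-0.011

Var(sum) = 2 + 1.18 = 3.18; true-score variance = 1.68 + 1.18 = 2.86; composite reliability = 0.8994.
Max component reliability = 0.9100.
Difference = 0.8994 − 0.9100 = -0.011.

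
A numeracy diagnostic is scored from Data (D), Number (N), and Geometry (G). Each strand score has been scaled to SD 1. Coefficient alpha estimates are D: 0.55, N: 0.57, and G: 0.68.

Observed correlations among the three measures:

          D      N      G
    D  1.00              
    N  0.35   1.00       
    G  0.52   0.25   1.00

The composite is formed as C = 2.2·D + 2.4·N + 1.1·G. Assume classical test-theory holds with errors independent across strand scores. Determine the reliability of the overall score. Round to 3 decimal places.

0.739

Var(C) = 2.2² + 2.4² + 1.1² + 2·[5.28·0.35 + 2.42·0.52 + 2.64·0.25] = 11.81 + 7.5328 = 19.3428.
Because errors are independent across components, Cov(Tᵢ,Tⱼ) = Cov(Xᵢ,Xⱼ); the off-diagonal part of the true-score variance is the same as above.
True-score variance = [2.2²·0.55 + 2.4²·0.57 + 1.1²·0.68] + 7.5328 = 6.768 + 7.5328 = 14.3008.
Reliability = 14.3008 / 19.3428 = 0.739.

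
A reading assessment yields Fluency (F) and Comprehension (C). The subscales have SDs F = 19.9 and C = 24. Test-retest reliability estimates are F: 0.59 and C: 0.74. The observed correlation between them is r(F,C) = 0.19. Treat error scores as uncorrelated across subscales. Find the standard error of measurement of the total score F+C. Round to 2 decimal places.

Var(total) = 972.01 + 181.488 = 1153.5.
True-score variance = 659.886 + 181.488 = 841.374, so reliability = 0.7294.
Error variance = 1153.5 − 841.374 = 312.124; SEM = √312.124 = 17.67.

17.67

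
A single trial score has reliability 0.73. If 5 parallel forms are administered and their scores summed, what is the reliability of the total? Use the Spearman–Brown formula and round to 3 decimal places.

ρ_k = kρ / (1 + (k−1)ρ) = 5·0.73 / (1 + 4·0.73) = 3.650 / 3.920 = 0.931.

0.931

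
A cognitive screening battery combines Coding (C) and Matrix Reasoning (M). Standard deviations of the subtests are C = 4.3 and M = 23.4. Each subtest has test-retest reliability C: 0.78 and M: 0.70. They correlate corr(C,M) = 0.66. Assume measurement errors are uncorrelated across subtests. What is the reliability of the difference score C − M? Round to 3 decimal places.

Var(C−M) = 4.3² + 23.4² − 2·4.3·23.4·0.66 = 566.05 − 132.818 = 433.232.
Under uncorrelated errors the observed covariances equal the true-score covariances, so only the own-variance terms attenuate.
True-score variance = [4.3²·0.78 + 23.4²·0.70] − 132.818 = 397.714 − 132.818 = 264.896.
Reliability = 264.896 / 433.232 = 0.611.

0.611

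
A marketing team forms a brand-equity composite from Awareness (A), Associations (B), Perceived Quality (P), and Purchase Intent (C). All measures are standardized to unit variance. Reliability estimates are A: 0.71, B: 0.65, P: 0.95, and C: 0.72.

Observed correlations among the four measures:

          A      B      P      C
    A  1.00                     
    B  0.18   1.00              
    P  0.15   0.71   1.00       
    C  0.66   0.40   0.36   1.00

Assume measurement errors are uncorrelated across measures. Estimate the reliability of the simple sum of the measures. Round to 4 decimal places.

0.8913

Var(A+B+P+C) = 4 + 2·[0.18 + 0.15 + 0.66 + 0.71 + 0.40 + 0.36] = 4 + 4.92 = 8.92.
Under uncorrelated errors the observed covariances equal the true-score covariances, so only the own-variance terms attenuate.
True-score variance = [0.71 + 0.65 + 0.95 + 0.72] + 4.92 = 3.03 + 4.92 = 7.95.
Reliability = 7.95 / 8.92 = 0.8913.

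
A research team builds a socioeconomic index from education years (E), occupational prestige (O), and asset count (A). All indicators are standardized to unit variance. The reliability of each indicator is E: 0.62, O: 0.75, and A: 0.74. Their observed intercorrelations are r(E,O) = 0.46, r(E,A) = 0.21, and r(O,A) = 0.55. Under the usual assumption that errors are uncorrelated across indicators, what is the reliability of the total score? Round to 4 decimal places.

0.8364

Var(E+O+A) = 3 + 2·[0.46 + 0.21 + 0.55] = 3 + 2.44 = 5.44.
With uncorrelated errors the cross-covariances are all true-score covariance, so they carry over unchanged; only the diagonal terms shrink to ρᵢσᵢ².
True-score variance = [0.62 + 0.75 + 0.74] + 2.44 = 2.11 + 2.44 = 4.55.
Reliability = 4.55 / 5.44 = 0.8364.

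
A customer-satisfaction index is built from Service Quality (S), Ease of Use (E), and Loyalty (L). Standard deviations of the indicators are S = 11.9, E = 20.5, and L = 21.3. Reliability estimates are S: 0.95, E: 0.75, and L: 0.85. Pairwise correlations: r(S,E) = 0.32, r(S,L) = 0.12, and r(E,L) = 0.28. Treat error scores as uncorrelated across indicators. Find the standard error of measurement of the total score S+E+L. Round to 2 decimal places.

13.42

Var(total) = 1015.55 + 461.485 = 1477.03.
True-score variance = 835.354 + 461.485 = 1296.84, so reliability = 0.8780.
Error variance = 1477.03 − 1296.84 = 180.197; SEM = √180.197 = 13.42.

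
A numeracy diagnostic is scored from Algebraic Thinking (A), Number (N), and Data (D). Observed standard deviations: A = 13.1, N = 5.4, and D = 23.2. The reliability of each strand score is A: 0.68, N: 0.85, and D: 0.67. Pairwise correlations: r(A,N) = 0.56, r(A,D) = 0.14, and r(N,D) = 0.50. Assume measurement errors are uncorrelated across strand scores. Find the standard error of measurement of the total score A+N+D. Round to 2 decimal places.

Var(total) = 739.01 + 289.606 = 1028.62.
True-score variance = 502.102 + 289.606 = 791.708, so reliability = 0.7697.
Error variance = 1028.62 − 791.708 = 236.908; SEM = √236.908 = 15.39.

15.39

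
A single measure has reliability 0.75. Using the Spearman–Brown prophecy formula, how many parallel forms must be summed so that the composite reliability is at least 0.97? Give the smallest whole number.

11

k ≥ ρ*(1−ρ₁)/(ρ₁(1−ρ*)) = 0.97·0.25 / (0.75·0.03) = 10.778.
Smallest integer k = 11.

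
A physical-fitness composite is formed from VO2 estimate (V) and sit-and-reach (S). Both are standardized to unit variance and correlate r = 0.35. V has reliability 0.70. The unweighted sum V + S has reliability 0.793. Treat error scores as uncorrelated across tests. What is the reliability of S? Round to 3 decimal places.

Var(V+S) = 2 + 2·0.35 = 2.700.
True-score variance = ρ_V + ρ_S + 2·0.35, so 0.793 = (0.70 + ρ_S + 0.70) / 2.700.
ρ_S = 0.793·2.700 − 0.70 − 0.70 = 0.741.

0.741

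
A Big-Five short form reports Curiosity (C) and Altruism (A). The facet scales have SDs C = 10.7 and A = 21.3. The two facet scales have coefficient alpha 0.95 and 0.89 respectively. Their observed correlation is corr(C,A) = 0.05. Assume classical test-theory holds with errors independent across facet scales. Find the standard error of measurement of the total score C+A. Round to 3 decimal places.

Var(total) = 568.18 + 22.791 = 590.971.
True-score variance = 512.55 + 22.791 = 535.341, so reliability = 0.9059.
Error variance = 590.971 − 535.341 = 55.6304; SEM = √55.6304 = 7.459.

7.459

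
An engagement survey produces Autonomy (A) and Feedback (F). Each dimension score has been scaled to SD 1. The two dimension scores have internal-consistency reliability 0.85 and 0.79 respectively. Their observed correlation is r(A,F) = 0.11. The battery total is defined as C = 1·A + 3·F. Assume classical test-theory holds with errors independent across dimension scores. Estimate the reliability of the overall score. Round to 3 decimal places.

0.809

Var(C) = 1 + 3² + 2·[3·0.11] = 10 + 0.66 = 10.66.
With uncorrelated errors the cross-covariances are all true-score covariance, so they carry over unchanged; only the diagonal terms shrink to ρᵢσᵢ².
True-score variance = [0.85 + 3²·0.79] + 0.66 = 7.96 + 0.66 = 8.62.
Reliability = 8.62 / 10.66 = 0.809.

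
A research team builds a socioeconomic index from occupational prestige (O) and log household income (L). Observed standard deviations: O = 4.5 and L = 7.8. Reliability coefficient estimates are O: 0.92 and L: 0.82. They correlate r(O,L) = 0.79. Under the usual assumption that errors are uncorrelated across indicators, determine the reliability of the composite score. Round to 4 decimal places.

0.9079

Var(O+L) = 4.5² + 7.8² + 2·[4.5·7.8·0.79] = 81.09 + 55.458 = 136.548.
Under uncorrelated errors the observed covariances equal the true-score covariances, so only the own-variance terms attenuate.
True-score variance = [4.5²·0.92 + 7.8²·0.82] + 55.458 = 68.5188 + 55.458 = 123.977.
Reliability = 123.977 / 136.548 = 0.9079.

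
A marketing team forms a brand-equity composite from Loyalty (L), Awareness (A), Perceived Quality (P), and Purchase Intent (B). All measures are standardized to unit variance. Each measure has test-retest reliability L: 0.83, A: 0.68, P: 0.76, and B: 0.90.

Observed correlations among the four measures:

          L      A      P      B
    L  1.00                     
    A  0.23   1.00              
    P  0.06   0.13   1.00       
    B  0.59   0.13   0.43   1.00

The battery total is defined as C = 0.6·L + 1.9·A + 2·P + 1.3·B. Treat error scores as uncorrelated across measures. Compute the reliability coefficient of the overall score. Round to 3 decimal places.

Var(C) = 0.6² + 1.9² + 2² + 1.3² + 2·[1.14·0.23 + 1.2·0.06 + 0.78·0.59 + 3.8·0.13 + 2.47·0.13 + 2.6·0.43] = 9.66 + 5.455 = 15.115.
Because errors are independent across components, Cov(Tᵢ,Tⱼ) = Cov(Xᵢ,Xⱼ); the off-diagonal part of the true-score variance is the same as above.
True-score variance = [0.6²·0.83 + 1.9²·0.68 + 2²·0.76 + 1.3²·0.90] + 5.455 = 7.3146 + 5.455 = 12.7696.
Reliability = 12.7696 / 15.115 = 0.845.

0.845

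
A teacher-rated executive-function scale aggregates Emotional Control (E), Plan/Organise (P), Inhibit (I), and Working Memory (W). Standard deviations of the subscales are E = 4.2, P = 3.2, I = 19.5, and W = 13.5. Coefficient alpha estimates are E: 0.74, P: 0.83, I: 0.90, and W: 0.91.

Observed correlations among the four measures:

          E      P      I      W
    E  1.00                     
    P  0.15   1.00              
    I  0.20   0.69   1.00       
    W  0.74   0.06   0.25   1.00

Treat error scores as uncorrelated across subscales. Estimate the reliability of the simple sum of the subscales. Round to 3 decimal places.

0.935

Var(E+P+I+W) = 4.2² + 3.2² + 19.5² + 13.5² + 2·[4.2·3.2·0.15 + 4.2·19.5·0.20 + 4.2·13.5·0.74 + 3.2·19.5·0.69 + 3.2·13.5·0.06 + 19.5·13.5·0.25] = 590.38 + 343.629 = 934.009.
Because errors are independent across components, Cov(Tᵢ,Tⱼ) = Cov(Xᵢ,Xⱼ); the off-diagonal part of the true-score variance is the same as above.
True-score variance = [4.2²·0.74 + 3.2²·0.83 + 19.5²·0.90 + 13.5²·0.91] + 343.629 = 529.625 + 343.629 = 873.254.
Reliability = 873.254 / 934.009 = 0.935.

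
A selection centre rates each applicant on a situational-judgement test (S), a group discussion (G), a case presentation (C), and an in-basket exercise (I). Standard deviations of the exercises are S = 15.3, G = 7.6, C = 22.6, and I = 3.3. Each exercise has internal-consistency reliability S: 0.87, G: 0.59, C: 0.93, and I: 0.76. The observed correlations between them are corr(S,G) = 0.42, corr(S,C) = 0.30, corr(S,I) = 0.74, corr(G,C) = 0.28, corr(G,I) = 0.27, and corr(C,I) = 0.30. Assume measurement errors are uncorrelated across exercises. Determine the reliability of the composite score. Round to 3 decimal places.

Var(S+G+C+I) = 15.3² + 7.6² + 22.6² + 3.3² + 2·[15.3·7.6·0.42 + 15.3·22.6·0.30 + 15.3·3.3·0.74 + 7.6·22.6·0.28 + 7.6·3.3·0.27 + 22.6·3.3·0.30] = 813.5 + 534.345 = 1347.85.
Because errors are independent across components, Cov(Tᵢ,Tⱼ) = Cov(Xᵢ,Xⱼ); the off-diagonal part of the true-score variance is the same as above.
True-score variance = [15.3²·0.87 + 7.6²·0.59 + 22.6²·0.93 + 3.3²·0.76] + 534.345 = 721.02 + 534.345 = 1255.37.
Reliability = 1255.37 / 1347.85 = 0.931.

0.931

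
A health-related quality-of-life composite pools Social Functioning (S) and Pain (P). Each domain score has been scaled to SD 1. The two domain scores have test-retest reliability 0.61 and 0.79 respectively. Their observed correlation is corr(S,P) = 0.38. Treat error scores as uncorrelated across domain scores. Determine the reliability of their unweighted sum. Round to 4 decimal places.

0.7826

Var(S+P) = 2 + 2·[0.38] = 2 + 0.76 = 2.76.
With uncorrelated errors the cross-covariances are all true-score covariance, so they carry over unchanged; only the diagonal terms shrink to ρᵢσᵢ².
True-score variance = [0.61 + 0.79] + 0.76 = 1.4 + 0.76 = 2.16.
Reliability = 2.16 / 2.76 = 0.7826.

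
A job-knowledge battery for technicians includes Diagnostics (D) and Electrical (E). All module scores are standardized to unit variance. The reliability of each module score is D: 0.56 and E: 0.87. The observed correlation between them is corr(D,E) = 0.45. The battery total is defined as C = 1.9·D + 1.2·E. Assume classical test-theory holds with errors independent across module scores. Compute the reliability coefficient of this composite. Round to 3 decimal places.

0.750

Var(C) = 1.9² + 1.2² + 2·[2.28·0.45] = 5.05 + 2.052 = 7.102.
Because errors are independent across components, Cov(Tᵢ,Tⱼ) = Cov(Xᵢ,Xⱼ); the off-diagonal part of the true-score variance is the same as above.
True-score variance = [1.9²·0.56 + 1.2²·0.87] + 2.052 = 3.2744 + 2.052 = 5.3264.
Reliability = 5.3264 / 7.102 = 0.750.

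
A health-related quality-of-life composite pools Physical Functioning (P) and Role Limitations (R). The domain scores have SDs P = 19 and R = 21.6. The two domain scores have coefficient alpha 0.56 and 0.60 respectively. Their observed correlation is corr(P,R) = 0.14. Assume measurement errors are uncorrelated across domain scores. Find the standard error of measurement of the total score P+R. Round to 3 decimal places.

Var(total) = 827.56 + 114.912 = 942.472.
True-score variance = 482.096 + 114.912 = 597.008, so reliability = 0.6334.
Error variance = 942.472 − 597.008 = 345.464; SEM = √345.464 = 18.587.

18.587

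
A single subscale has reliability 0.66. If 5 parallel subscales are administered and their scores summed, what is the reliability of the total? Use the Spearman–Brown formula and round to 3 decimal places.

ρ_k = kρ / (1 + (k−1)ρ) = 5·0.66 / (1 + 4·0.66) = 3.300 / 3.640 = 0.907.

0.907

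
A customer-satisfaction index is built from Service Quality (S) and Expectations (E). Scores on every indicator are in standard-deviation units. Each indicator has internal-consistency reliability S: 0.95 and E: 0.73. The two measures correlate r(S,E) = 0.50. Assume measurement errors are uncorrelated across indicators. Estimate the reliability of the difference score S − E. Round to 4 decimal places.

Var(S−E) = 1 + 1 − 2·0.50 = 2 − 1 = 1.
Because errors are independent across components, Cov(Tᵢ,Tⱼ) = Cov(Xᵢ,Xⱼ); the off-diagonal part of the true-score variance is the same as above.
True-score variance = [0.95 + 0.73] − 1 = 1.68 − 1 = 0.68.
Reliability = 0.68 / 1 = 0.6800.

0.6800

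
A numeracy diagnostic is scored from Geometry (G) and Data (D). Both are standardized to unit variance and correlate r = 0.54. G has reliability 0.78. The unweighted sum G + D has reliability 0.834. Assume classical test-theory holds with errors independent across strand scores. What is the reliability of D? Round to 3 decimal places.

Var(G+D) = 2 + 2·0.54 = 3.080.
True-score variance = ρ_G + ρ_D + 2·0.54, so 0.834 = (0.78 + ρ_D + 1.08) / 3.080.
ρ_D = 0.834·3.080 − 0.78 − 1.08 = 0.709.

0.709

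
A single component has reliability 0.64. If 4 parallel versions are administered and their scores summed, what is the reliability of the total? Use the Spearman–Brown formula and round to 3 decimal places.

0.877

ρ_k = kρ / (1 + (k−1)ρ) = 4·0.64 / (1 + 3·0.64) = 2.560 / 2.920 = 0.877.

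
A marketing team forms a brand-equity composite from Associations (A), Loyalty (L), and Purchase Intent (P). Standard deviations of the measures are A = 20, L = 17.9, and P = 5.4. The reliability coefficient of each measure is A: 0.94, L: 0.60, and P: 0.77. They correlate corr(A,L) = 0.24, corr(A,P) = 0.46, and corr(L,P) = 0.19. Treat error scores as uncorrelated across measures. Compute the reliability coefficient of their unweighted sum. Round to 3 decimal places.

Var(A+L+P) = 20² + 17.9² + 5.4² + 2·[20·17.9·0.24 + 20·5.4·0.46 + 17.9·5.4·0.19] = 749.57 + 307.931 = 1057.5.
Under uncorrelated errors the observed covariances equal the true-score covariances, so only the own-variance terms attenuate.
True-score variance = [20²·0.94 + 17.9²·0.60 + 5.4²·0.77] + 307.931 = 590.699 + 307.931 = 898.63.
Reliability = 898.63 / 1057.5 = 0.850.

0.850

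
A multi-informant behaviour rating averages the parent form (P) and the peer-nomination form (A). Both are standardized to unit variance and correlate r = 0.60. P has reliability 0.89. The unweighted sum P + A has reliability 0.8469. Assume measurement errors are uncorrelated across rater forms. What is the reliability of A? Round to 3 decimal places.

Var(P+A) = 2 + 2·0.60 = 3.200.
True-score variance = ρ_P + ρ_A + 2·0.60, so 0.8469 = (0.89 + ρ_A + 1.20) / 3.200.
ρ_A = 0.8469·3.200 − 0.89 − 1.20 = 0.620.

0.620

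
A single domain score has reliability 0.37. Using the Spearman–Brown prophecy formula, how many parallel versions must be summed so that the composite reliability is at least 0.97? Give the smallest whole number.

56

k ≥ ρ*(1−ρ₁)/(ρ₁(1−ρ*)) = 0.97·0.63 / (0.37·0.03) = 55.054.
Smallest integer k = 56.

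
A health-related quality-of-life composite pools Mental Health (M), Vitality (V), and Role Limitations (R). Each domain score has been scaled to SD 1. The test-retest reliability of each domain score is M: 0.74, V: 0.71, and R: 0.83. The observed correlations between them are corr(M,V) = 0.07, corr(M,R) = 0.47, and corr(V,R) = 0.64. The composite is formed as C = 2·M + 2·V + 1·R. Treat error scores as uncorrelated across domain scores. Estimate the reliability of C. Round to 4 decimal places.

0.8307

Var(C) = 2² + 2² + 1 + 2·[4·0.07 + 2·0.47 + 2·0.64] = 9 + 5 = 14.
Under uncorrelated errors the observed covariances equal the true-score covariances, so only the own-variance terms attenuate.
True-score variance = [2²·0.74 + 2²·0.71 + 0.83] + 5 = 6.63 + 5 = 11.63.
Reliability = 11.63 / 14 = 0.8307.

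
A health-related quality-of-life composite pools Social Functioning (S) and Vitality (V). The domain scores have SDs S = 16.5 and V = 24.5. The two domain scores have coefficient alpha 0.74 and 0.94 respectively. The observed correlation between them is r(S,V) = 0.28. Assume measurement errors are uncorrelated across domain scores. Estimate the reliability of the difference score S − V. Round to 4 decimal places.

0.8347

Var(S−V) = 16.5² + 24.5² − 2·16.5·24.5·0.28 = 872.5 − 226.38 = 646.12.
With uncorrelated errors the cross-covariances are all true-score covariance, so they carry over unchanged; only the diagonal terms shrink to ρᵢσᵢ².
True-score variance = [16.5²·0.74 + 24.5²·0.94] − 226.38 = 765.7 − 226.38 = 539.32.
Reliability = 539.32 / 646.12 = 0.8347.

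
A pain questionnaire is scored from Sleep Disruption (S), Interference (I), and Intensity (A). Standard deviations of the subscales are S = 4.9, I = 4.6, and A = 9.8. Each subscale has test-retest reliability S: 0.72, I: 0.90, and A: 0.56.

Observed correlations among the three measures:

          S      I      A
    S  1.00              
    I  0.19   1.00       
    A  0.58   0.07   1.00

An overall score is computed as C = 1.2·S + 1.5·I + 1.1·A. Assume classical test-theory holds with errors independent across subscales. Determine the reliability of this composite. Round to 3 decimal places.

0.780

Var(C) = 1.2²·4.9² + 1.5²·4.6² + 1.1²·9.8² + 2·[1.8·4.9·4.6·0.19 + 1.32·4.9·9.8·0.58 + 1.65·4.6·9.8·0.07] = 198.393 + 99.3591 = 297.752.
Under uncorrelated errors the observed covariances equal the true-score covariances, so only the own-variance terms attenuate.
True-score variance = [1.2²·4.9²·0.72 + 1.5²·4.6²·0.90 + 1.1²·9.8²·0.56] + 99.3591 = 132.819 + 99.3591 = 232.178.
Reliability = 232.178 / 297.752 = 0.780.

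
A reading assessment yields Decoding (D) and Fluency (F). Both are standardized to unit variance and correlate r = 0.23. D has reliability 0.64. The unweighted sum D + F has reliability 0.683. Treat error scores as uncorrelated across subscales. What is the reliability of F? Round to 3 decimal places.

0.580

Var(D+F) = 2 + 2·0.23 = 2.460.
True-score variance = ρ_D + ρ_F + 2·0.23, so 0.683 = (0.64 + ρ_F + 0.46) / 2.460.
ρ_F = 0.683·2.460 − 0.64 − 0.46 = 0.580.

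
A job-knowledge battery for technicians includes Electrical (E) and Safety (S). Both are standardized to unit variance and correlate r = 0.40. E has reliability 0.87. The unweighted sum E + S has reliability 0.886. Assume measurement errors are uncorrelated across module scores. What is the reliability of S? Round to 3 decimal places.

Var(E+S) = 2 + 2·0.40 = 2.800.
True-score variance = ρ_E + ρ_S + 2·0.40, so 0.886 = (0.87 + ρ_S + 0.80) / 2.800.
ρ_S = 0.886·2.800 − 0.87 − 0.80 = 0.811.

0.811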